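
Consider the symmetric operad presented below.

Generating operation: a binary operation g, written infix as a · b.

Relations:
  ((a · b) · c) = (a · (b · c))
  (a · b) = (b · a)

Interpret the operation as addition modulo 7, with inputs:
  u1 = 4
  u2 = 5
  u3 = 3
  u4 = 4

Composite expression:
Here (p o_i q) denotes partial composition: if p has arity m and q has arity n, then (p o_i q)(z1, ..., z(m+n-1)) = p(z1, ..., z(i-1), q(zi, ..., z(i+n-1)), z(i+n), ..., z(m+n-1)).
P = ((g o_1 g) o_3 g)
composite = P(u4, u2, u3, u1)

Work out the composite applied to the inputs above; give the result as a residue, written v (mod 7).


2 (mod 7)

(u4 · u2) = 2
(u3 · u1) = 0
((u4 · u2) · (u3 · u1)) = 2


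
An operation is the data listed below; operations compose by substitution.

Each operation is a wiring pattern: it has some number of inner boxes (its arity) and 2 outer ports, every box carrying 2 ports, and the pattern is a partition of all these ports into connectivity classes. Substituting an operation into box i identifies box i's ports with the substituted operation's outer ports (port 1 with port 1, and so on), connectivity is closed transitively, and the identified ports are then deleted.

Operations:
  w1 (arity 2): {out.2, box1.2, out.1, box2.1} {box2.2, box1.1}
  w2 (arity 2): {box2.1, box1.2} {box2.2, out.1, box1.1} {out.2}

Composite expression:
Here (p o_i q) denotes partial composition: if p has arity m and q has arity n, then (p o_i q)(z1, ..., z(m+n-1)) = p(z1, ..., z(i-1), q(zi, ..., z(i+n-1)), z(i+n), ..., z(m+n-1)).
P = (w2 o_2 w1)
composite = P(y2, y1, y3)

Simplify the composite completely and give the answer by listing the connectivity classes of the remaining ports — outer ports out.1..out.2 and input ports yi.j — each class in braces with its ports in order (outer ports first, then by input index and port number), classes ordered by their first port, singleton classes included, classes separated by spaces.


{out.1, y1.2, y2.1, y2.2, y3.1} {out.2} {y1.1, y3.2}

Treat the ports identified at w2 as solder joints: merge, then drop.
the subtree at w1 composes to {out.1, out.2, y1.2, y3.1} {y1.1, y3.2} on (y1, y3); out.j = own outer ports
the subtree at w2 composes to {out.1, y1.2, y2.1, y2.2, y3.1} {out.2} {y1.1, y3.2} on (y2, y1, y3); out.j = own outer ports


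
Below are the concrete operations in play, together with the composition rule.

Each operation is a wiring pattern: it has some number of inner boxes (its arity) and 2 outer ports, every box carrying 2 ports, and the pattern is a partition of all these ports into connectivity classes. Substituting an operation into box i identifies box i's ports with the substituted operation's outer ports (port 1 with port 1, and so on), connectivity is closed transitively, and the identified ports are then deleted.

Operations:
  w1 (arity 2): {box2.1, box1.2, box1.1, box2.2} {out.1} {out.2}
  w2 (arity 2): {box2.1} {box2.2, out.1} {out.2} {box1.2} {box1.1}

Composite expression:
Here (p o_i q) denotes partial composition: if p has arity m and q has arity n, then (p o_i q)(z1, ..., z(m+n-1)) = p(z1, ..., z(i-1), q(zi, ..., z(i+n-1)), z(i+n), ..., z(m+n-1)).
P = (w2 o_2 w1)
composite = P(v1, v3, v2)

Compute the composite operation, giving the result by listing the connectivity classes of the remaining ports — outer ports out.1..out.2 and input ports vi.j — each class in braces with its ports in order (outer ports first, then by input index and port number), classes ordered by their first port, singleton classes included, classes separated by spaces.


{out.1} {out.2} {v1.1} {v1.2} {v2.1, v2.2, v3.1, v3.2}

Substituting into w2 glues patterns; closure does the rest.
through w1, on inputs (v3, v2): {out.1} {out.2} {v2.1, v2.2, v3.1, v3.2} (out.j = stage outer ports)
through w2, on inputs (v1, v3, v2): {out.1} {out.2} {v1.1} {v1.2} {v2.1, v2.2, v3.1, v3.2} (out.j = stage outer ports)


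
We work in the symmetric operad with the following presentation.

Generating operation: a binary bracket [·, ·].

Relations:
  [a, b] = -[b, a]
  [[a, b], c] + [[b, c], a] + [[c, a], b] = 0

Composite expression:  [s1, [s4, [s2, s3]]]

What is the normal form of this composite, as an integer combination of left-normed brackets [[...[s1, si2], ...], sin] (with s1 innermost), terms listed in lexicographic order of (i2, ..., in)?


-[[[s1, s2], s3], s4] + [[[s1, s3], s2], s4] + [[[s1, s4], s2], s3] - [[[s1, s4], s3], s2]


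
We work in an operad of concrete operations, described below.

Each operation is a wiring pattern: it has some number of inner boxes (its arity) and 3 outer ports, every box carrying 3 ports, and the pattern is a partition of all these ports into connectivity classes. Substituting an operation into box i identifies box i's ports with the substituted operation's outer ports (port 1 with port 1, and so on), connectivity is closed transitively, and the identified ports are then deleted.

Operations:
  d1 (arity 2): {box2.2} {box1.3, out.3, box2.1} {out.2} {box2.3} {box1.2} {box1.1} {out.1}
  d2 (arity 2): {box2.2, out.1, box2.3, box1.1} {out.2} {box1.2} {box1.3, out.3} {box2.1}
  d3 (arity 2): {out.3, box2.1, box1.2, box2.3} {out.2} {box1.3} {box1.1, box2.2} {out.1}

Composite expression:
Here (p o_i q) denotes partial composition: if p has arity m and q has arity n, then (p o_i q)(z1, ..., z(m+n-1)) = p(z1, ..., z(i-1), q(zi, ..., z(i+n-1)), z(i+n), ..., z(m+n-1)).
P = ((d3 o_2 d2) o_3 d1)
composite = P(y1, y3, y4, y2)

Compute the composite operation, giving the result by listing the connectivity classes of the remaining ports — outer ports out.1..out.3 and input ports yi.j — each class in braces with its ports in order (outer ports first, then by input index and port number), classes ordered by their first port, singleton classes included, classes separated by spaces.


{out.1} {out.2} {out.3, y1.2, y2.1, y3.1, y3.3, y4.3} {y1.1} {y1.3} {y2.2} {y2.3} {y3.2} {y4.1} {y4.2}

Two ports join when wires chain via d3-identified ports.
the subtree at d1 composes to {out.1} {out.2} {out.3, y2.1, y4.3} {y2.2} {y2.3} {y4.1} {y4.2} on (y4, y2); out.j = own outer ports
the subtree at d2 composes to {out.1, y2.1, y3.1, y4.3} {out.2} {out.3, y3.3} {y2.2} {y2.3} {y3.2} {y4.1} {y4.2} on (y3, y4, y2); out.j = own outer ports
the subtree at d3 composes to {out.1} {out.2} {out.3, y1.2, y2.1, y3.1, y3.3, y4.3} {y1.1} {y1.3} {y2.2} {y2.3} {y3.2} {y4.1} {y4.2} on (y1, y3, y4, y2); out.j = own outer ports


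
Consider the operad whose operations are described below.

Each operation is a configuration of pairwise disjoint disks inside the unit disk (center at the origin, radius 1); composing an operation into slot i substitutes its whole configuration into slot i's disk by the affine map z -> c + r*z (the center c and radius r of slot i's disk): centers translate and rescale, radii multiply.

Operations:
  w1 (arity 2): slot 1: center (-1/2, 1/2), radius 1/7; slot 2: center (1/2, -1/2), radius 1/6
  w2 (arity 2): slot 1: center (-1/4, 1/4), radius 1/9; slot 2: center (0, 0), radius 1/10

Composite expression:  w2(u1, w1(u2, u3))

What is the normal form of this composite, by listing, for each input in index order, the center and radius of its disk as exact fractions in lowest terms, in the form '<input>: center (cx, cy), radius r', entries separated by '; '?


Only the slot chain above each u matters under w2; compose those maps.
input u1: composing its 1 substitution step yields center (-1/4, 1/4), radius 1/9
input u2: composing its 2 substitution steps yields center (-1/20, 1/20), radius 1/70
input u3: composing its 2 substitution steps yields center (1/20, -1/20), radius 1/60

u1: center (-1/4, 1/4), radius 1/9; u2: center (-1/20, 1/20), radius 1/70; u3: center (1/20, -1/20), radius 1/60


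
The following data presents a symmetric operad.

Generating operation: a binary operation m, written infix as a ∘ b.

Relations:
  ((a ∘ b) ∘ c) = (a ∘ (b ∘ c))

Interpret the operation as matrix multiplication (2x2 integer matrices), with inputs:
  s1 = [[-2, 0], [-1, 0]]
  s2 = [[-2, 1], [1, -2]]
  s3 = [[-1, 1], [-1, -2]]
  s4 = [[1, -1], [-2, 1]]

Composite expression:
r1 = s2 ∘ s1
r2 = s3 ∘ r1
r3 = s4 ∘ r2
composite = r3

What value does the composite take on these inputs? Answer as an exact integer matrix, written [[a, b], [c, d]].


(s2 ∘ s1) = [[3, 0], [0, 0]]
(s3 ∘ (s2 ∘ s1)) = [[-3, 0], [-3, 0]]
(s4 ∘ (s3 ∘ (s2 ∘ s1))) = [[0, 0], [3, 0]]

[[0, 0], [3, 0]]


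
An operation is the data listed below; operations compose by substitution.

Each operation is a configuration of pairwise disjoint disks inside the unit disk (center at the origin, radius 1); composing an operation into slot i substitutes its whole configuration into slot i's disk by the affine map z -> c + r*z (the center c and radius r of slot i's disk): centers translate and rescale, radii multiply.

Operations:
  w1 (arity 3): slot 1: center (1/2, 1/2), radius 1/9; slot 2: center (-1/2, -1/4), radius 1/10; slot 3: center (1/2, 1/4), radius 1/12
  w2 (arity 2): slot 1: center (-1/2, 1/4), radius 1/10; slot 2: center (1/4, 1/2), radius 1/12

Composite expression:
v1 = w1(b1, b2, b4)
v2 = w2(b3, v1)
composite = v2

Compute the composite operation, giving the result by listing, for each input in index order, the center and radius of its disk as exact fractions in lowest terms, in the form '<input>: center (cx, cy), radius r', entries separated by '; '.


Affine substitution under w2: radii multiply and b-centers shift.
b3: after 1 affine step, its disk has center (-1/2, 1/4), radius 1/10
b1: after 2 affine steps, its disk has center (7/24, 13/24), radius 1/108
b2: after 2 affine steps, its disk has center (5/24, 23/48), radius 1/120
b4: after 2 affine steps, its disk has center (7/24, 25/48), radius 1/144

b1: center (7/24, 13/24), radius 1/108; b2: center (5/24, 23/48), radius 1/120; b3: center (-1/2, 1/4), radius 1/10; b4: center (7/24, 25/48), radius 1/144


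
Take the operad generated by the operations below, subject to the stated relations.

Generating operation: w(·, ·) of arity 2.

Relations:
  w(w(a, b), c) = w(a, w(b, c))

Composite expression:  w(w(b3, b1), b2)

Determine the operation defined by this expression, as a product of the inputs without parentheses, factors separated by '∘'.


b3 ∘ b1 ∘ b2

Every regrouping of w is equal, so read the b-inputs in written order.
w(b3, b1) linearizes to b3 ∘ b1
w(w(b3, b1), b2) linearizes to b3 ∘ b1 ∘ b2


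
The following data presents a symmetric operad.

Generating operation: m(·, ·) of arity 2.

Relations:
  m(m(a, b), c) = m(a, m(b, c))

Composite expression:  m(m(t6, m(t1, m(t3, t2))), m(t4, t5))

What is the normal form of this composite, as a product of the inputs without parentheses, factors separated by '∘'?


t6 ∘ t1 ∘ t3 ∘ t2 ∘ t4 ∘ t5

Every regrouping of m is equal, so read the t-inputs in written order.
m(t3, t2) collapses to t3 ∘ t2
m(t1, m(t3, t2)) collapses to t1 ∘ t3 ∘ t2
m(t6, m(t1, m(t3, t2))) collapses to t6 ∘ t1 ∘ t3 ∘ t2
m(t4, t5) collapses to t4 ∘ t5
m(m(t6, m(t1, m(t3, t2))), m(t4, t5)) collapses to t6 ∘ t1 ∘ t3 ∘ t2 ∘ t4 ∘ t5


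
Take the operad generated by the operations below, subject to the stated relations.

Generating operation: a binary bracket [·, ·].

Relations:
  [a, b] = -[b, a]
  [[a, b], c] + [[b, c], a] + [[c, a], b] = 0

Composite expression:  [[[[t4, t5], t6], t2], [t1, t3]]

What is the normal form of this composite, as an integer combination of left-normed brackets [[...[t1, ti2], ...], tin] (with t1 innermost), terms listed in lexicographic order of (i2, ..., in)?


[[[[[t1, t3], t2], t4], t5], t6] - [[[[[t1, t3], t2], t5], t4], t6] - [[[[[t1, t3], t2], t6], t4], t5] + [[[[[t1, t3], t2], t6], t5], t4] - [[[[[t1, t3], t4], t5], t6], t2] + [[[[[t1, t3], t5], t4], t6], t2] + [[[[[t1, t3], t6], t4], t5], t2] - [[[[[t1, t3], t6], t5], t4], t2]


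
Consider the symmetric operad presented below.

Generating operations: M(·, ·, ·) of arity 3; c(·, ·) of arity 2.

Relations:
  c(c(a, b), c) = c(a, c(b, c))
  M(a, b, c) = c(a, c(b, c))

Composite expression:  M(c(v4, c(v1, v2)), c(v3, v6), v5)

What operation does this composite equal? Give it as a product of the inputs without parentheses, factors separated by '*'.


v4 * v1 * v2 * v3 * v6 * v5


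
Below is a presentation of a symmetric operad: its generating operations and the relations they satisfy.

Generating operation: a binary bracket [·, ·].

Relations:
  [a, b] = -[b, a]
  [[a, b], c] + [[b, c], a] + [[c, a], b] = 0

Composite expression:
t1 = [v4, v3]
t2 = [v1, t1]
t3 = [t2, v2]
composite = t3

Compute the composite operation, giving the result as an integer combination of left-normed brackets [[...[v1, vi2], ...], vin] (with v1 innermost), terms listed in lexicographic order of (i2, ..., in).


-[[[v1, v3], v4], v2] + [[[v1, v4], v3], v2]


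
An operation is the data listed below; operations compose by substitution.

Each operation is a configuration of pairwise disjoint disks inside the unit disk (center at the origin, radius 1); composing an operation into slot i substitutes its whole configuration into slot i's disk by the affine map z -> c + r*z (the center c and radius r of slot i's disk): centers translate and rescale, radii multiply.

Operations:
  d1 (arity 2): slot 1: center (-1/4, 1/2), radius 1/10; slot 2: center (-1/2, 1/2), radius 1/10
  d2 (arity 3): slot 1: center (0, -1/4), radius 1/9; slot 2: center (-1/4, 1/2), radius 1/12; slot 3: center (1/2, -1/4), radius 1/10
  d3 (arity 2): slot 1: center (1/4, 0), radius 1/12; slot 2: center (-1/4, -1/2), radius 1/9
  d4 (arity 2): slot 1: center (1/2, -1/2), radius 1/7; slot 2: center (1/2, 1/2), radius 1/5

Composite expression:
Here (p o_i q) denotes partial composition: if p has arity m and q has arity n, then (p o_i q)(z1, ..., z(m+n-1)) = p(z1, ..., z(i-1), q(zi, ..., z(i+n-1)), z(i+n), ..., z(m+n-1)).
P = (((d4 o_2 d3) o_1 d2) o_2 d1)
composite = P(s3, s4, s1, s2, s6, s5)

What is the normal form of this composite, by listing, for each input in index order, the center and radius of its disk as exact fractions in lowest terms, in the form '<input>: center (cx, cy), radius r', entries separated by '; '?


s1: center (11/24, -71/168), radius 1/840; s2: center (4/7, -15/28), radius 1/70; s3: center (1/2, -15/28), radius 1/63; s4: center (155/336, -71/168), radius 1/840; s5: center (9/20, 2/5), radius 1/45; s6: center (11/20, 1/2), radius 1/60

Affine substitution under d4: radii multiply and s-centers shift.
tracing s3 down its 2-map path: center (1/2, -15/28), radius 1/63
tracing s4 down its 3-map path: center (155/336, -71/168), radius 1/840
tracing s1 down its 3-map path: center (11/24, -71/168), radius 1/840
tracing s2 down its 2-map path: center (4/7, -15/28), radius 1/70
tracing s6 down its 2-map path: center (11/20, 1/2), radius 1/60
tracing s5 down its 2-map path: center (9/20, 2/5), radius 1/45


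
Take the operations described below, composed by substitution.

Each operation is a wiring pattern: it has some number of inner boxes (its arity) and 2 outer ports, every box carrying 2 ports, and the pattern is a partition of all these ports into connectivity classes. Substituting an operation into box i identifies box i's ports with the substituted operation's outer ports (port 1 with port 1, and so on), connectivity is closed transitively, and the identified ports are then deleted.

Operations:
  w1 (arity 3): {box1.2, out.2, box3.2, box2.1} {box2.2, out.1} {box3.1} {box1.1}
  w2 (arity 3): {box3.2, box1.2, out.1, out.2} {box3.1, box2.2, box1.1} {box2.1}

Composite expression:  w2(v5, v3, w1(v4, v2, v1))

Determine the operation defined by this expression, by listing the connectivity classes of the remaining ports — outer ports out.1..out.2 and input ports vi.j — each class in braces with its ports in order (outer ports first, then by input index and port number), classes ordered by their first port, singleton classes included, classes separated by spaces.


After gluing at w2, chains via deleted ports link the v-ports.
stage w1: inputs (v4, v2, v1), connectivity {out.1, v2.2} {out.2, v1.2, v2.1, v4.2} {v1.1} {v4.1}, out.j its boundary
stage w2: inputs (v5, v3, v4, v2, v1), connectivity {out.1, out.2, v1.2, v2.1, v4.2, v5.2} {v1.1} {v2.2, v3.2, v5.1} {v3.1} {v4.1}, out.j its boundary

{out.1, out.2, v1.2, v2.1, v4.2, v5.2} {v1.1} {v2.2, v3.2, v5.1} {v3.1} {v4.1}


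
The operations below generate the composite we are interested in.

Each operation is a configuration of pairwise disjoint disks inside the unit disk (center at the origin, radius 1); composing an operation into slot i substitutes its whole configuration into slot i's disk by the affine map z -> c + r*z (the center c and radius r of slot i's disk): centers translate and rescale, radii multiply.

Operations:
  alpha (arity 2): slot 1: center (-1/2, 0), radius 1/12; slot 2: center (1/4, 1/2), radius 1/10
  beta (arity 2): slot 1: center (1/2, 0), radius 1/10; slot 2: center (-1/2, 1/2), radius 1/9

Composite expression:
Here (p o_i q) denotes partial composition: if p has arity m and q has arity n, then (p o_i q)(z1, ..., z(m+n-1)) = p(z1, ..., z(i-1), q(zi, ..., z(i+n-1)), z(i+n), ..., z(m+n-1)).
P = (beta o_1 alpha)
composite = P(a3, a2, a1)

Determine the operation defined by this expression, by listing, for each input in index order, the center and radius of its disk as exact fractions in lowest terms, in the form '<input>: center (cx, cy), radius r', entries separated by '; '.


a1: center (-1/2, 1/2), radius 1/9; a2: center (21/40, 1/20), radius 1/100; a3: center (9/20, 0), radius 1/120


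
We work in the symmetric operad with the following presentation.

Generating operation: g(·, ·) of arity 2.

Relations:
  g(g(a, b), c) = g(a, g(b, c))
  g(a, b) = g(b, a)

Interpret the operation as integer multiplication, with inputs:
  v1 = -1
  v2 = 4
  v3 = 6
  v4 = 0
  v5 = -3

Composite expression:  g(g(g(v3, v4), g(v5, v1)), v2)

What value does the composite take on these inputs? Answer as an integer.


0

g(v3, v4) = 0
g(v5, v1) = 3
g(g(v3, v4), g(v5, v1)) = 0
g(g(g(v3, v4), g(v5, v1)), v2) = 0


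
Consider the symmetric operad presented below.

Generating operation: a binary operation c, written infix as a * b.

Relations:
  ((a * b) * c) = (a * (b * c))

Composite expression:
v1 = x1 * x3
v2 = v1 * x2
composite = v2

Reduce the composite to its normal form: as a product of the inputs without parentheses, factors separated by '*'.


x1 * x3 * x2

All parenthesizations of c agree; list the x-inputs left to right.
(x1 * x3) collapses to x1 * x3
((x1 * x3) * x2) collapses to x1 * x3 * x2


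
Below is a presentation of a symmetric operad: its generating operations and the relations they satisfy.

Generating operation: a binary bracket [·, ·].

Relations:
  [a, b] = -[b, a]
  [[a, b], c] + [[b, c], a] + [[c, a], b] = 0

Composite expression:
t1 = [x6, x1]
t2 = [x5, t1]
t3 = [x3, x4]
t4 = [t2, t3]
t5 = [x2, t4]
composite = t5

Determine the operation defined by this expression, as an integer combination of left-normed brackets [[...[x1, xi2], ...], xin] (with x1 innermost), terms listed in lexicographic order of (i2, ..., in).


-[[[[[x1, x6], x5], x3], x4], x2] + [[[[[x1, x6], x5], x4], x3], x2]

A multilinear Lie element is pinned by x1-initial words (x1 innermost).
Composite bracket: [x2, [[x5, [x6, x1]], [x3, x4]]]
Full expansion: 32 signed words from ab - ba (2^5 = 32).
Collect the words opening with x1:
  from x1x6x5x3x4x2, sign -1: term -[[[[[x1, x6], x5], x3], x4], x2]
  from x1x6x5x4x3x2, sign +1: term +[[[[[x1, x6], x5], x4], x3], x2]


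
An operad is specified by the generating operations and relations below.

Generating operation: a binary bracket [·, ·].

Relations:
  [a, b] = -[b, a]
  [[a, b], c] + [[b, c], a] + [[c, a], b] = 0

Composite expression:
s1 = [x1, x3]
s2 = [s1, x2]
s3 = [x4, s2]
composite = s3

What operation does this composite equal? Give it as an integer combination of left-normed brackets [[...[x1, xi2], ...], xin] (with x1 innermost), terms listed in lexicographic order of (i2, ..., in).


Antisymmetry and Jacobi reduce to x1-anchored left-normed brackets.
Composite bracket: [x4, [[x1, x3], x2]]
Expanding via [a, b] = ab - ba: 8 signed words (2^3 = 8).
Keep just the words that open with x1:
  sign of x1x3x2x4 is -1, so it contributes -[[[x1, x3], x2], x4]

-[[[x1, x3], x2], x4]


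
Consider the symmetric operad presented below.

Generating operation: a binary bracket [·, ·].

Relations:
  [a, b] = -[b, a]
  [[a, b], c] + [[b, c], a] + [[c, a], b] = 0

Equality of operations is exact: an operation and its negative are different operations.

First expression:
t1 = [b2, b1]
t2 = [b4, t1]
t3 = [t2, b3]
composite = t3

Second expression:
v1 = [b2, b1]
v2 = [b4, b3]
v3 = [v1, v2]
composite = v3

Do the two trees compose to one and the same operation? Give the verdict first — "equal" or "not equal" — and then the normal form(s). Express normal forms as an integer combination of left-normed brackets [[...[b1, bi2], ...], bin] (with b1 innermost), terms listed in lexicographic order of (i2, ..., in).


The first expression, normalized: [[[b1, b2], b4], b3]
The second expression, normalized: [[[b1, b2], b3], b4] - [[[b1, b2], b4], b3]
No match — not equal.

not equal; the first gives [[[b1, b2], b4], b3] and the second [[[b1, b2], b3], b4] - [[[b1, b2], b4], b3]


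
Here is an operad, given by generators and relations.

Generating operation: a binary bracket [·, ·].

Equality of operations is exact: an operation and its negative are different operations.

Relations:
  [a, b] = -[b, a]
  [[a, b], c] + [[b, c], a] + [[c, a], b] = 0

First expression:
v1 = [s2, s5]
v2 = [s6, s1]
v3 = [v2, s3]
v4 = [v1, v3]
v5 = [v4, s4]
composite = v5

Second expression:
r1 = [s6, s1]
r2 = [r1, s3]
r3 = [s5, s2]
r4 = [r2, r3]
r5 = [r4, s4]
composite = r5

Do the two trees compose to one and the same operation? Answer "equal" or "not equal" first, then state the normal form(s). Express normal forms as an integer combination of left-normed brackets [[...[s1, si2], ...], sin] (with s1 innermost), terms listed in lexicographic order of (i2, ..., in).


equal: each reduces to [[[[[s1, s6], s3], s2], s5], s4] - [[[[[s1, s6], s3], s5], s2], s4]

Normal form of the first expression: [[[[[s1, s6], s3], s2], s5], s4] - [[[[[s1, s6], s3], s5], s2], s4]
Normal form of the second expression: [[[[[s1, s6], s3], s2], s5], s4] - [[[[[s1, s6], s3], s5], s2], s4]
The normal forms match — equal.


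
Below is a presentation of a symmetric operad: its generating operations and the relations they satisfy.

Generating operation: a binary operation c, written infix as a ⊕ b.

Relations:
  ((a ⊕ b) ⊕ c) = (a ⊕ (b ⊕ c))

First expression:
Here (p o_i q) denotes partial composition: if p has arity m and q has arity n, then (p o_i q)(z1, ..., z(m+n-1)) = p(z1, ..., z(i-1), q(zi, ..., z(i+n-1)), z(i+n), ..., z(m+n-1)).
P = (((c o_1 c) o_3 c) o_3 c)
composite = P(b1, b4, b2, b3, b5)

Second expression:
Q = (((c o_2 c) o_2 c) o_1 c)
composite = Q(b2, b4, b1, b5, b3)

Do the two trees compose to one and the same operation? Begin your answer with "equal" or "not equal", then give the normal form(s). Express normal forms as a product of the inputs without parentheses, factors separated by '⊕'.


not equal — first b1 ⊕ b4 ⊕ b2 ⊕ b3 ⊕ b5, second b2 ⊕ b4 ⊕ b1 ⊕ b5 ⊕ b3

The first expression reduces to b1 ⊕ b4 ⊕ b2 ⊕ b3 ⊕ b5
The second expression reduces to b2 ⊕ b4 ⊕ b1 ⊕ b5 ⊕ b3
Different reductions; not equal.


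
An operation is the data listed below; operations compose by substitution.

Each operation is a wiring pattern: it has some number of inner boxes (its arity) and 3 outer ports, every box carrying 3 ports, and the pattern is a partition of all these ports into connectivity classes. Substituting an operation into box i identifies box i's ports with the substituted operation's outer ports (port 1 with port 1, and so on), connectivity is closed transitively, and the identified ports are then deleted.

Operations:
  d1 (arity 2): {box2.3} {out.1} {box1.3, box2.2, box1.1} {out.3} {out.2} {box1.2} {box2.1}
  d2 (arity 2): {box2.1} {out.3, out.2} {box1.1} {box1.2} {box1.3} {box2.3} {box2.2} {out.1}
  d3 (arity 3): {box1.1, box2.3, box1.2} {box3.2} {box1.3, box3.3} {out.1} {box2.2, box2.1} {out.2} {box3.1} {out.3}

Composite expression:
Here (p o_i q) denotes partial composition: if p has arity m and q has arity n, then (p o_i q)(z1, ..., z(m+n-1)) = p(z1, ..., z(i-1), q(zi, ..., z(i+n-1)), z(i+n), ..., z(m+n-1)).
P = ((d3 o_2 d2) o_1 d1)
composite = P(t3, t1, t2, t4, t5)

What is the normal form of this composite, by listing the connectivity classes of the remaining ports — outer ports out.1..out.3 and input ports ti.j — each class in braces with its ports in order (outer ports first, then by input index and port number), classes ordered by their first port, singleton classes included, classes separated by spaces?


Two ports join when wires chain via d3-identified ports.
d1 over (t3, t1) gives {out.1} {out.2} {out.3} {t1.1} {t1.2, t3.1, t3.3} {t1.3} {t3.2}, out.j being that stage's outer ports
d2 over (t2, t4) gives {out.1} {out.2, out.3} {t2.1} {t2.2} {t2.3} {t4.1} {t4.2} {t4.3}, out.j being that stage's outer ports
d3 over (t3, t1, t2, t4, t5) gives {out.1} {out.2} {out.3} {t1.1} {t1.2, t3.1, t3.3} {t1.3} {t2.1} {t2.2} {t2.3} {t3.2} {t4.1} {t4.2} {t4.3} {t5.1} {t5.2} {t5.3}, out.j being that stage's outer ports

{out.1} {out.2} {out.3} {t1.1} {t1.2, t3.1, t3.3} {t1.3} {t2.1} {t2.2} {t2.3} {t3.2} {t4.1} {t4.2} {t4.3} {t5.1} {t5.2} {t5.3}


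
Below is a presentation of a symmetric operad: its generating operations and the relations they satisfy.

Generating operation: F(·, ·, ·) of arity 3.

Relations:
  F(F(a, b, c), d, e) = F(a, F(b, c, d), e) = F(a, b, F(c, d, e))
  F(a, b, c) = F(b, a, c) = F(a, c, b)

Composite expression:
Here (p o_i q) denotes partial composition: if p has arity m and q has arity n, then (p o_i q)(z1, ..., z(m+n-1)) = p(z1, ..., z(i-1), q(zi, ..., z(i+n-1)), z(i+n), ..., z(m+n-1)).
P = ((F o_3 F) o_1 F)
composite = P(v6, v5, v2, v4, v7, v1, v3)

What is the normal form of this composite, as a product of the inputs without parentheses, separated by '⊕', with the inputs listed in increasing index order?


Any arrangement under F is one operation, so sort the v-inputs.
F(v6, v5, v2) flattens to v6 ⊕ v5 ⊕ v2
F(v7, v1, v3) flattens to v7 ⊕ v1 ⊕ v3
F(F(v6, v5, v2), v4, F(v7, v1, v3)) flattens to v6 ⊕ v5 ⊕ v2 ⊕ v4 ⊕ v7 ⊕ v1 ⊕ v3
reordering the factors by index: v1 ⊕ v2 ⊕ v3 ⊕ v4 ⊕ v5 ⊕ v6 ⊕ v7

v1 ⊕ v2 ⊕ v3 ⊕ v4 ⊕ v5 ⊕ v6 ⊕ v7


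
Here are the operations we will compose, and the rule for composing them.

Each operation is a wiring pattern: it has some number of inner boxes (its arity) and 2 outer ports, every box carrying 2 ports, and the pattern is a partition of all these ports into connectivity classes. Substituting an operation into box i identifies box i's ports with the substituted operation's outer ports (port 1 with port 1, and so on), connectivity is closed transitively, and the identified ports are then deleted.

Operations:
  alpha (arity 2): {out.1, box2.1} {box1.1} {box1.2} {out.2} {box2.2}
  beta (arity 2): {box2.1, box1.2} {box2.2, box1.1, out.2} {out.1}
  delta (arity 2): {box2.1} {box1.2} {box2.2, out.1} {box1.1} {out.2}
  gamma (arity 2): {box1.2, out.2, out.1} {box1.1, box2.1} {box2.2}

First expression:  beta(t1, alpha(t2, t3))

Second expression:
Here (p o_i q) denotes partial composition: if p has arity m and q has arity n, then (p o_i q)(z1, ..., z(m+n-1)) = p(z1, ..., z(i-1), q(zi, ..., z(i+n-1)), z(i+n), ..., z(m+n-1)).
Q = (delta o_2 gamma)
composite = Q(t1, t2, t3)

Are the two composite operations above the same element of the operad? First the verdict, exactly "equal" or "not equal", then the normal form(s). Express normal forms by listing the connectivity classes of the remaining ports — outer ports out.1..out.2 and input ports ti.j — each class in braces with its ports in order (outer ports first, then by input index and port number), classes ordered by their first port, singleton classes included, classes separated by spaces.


not equal; the first gives {out.1} {out.2, t1.1} {t1.2, t3.1} {t2.1} {t2.2} {t3.2} and the second {out.1, t2.2} {out.2} {t1.1} {t1.2} {t2.1, t3.1} {t3.2}


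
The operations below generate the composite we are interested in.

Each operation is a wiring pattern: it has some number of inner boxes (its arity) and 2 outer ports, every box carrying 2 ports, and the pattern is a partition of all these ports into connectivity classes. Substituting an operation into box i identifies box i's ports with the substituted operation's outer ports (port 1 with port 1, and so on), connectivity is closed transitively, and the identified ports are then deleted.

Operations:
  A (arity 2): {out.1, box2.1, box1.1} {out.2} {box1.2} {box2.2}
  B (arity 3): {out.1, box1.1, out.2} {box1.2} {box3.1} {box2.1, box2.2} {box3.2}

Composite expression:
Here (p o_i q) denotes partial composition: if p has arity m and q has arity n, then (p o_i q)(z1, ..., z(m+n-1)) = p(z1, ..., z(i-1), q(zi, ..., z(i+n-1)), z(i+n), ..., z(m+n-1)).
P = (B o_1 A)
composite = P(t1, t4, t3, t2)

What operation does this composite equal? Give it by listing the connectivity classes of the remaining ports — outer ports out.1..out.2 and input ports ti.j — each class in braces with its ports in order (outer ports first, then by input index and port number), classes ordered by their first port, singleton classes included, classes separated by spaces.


Two ports join when wires chain via B-identified ports.
stage A: inputs (t1, t4), connectivity {out.1, t1.1, t4.1} {out.2} {t1.2} {t4.2}, out.j its boundary
stage B: inputs (t1, t4, t3, t2), connectivity {out.1, out.2, t1.1, t4.1} {t1.2} {t2.1} {t2.2} {t3.1, t3.2} {t4.2}, out.j its boundary

{out.1, out.2, t1.1, t4.1} {t1.2} {t2.1} {t2.2} {t3.1, t3.2} {t4.2}


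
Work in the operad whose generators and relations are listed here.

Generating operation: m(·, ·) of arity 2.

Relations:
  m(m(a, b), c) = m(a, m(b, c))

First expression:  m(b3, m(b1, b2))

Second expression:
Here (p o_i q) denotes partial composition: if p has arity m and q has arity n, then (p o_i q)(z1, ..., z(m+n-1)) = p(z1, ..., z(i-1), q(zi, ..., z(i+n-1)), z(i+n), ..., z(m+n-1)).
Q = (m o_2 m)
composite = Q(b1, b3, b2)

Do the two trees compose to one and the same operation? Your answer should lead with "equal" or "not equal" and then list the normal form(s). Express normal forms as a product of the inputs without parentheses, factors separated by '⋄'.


Normal form of the first expression: b3 ⋄ b1 ⋄ b2
Normal form of the second expression: b1 ⋄ b3 ⋄ b2
The forms do not match — not equal.

not equal — first b3 ⋄ b1 ⋄ b2, second b1 ⋄ b3 ⋄ b2


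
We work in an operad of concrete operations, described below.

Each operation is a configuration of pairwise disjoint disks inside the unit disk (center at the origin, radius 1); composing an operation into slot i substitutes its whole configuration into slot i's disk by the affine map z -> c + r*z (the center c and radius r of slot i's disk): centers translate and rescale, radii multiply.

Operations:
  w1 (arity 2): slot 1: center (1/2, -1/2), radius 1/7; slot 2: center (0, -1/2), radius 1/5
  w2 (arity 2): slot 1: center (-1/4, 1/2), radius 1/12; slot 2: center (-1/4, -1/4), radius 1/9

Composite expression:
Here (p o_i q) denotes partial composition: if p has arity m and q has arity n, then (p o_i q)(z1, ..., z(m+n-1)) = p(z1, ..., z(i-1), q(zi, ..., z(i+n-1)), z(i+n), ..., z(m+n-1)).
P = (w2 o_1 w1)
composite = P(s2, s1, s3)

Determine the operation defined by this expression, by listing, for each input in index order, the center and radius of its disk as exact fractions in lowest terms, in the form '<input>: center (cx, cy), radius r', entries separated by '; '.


s1: center (-1/4, 11/24), radius 1/60; s2: center (-5/24, 11/24), radius 1/84; s3: center (-1/4, -1/4), radius 1/9

Affine substitution under w2: radii multiply and s-centers shift.
s2 passes through 2 substitutions, ending at center (-5/24, 11/24), radius 1/84
s1 passes through 2 substitutions, ending at center (-1/4, 11/24), radius 1/60
s3 passes through 1 substitution, ending at center (-1/4, -1/4), radius 1/9


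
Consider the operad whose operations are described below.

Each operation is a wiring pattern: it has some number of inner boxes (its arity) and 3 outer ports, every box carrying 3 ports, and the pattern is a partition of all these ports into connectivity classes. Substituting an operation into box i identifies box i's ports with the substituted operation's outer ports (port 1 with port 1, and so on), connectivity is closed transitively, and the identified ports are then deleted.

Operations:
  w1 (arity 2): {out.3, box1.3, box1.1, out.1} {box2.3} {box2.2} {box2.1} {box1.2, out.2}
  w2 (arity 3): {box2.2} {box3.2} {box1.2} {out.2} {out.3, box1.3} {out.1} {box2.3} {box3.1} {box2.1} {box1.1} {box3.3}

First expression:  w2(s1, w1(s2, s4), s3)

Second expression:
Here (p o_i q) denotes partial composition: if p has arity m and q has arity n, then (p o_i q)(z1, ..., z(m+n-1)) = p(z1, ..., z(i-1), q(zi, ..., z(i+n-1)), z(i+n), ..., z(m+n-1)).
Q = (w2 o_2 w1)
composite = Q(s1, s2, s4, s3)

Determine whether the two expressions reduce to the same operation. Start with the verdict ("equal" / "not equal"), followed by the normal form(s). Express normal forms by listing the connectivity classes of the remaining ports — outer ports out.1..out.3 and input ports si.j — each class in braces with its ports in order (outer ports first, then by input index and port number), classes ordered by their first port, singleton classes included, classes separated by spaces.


equal: each reduces to {out.1} {out.2} {out.3, s1.3} {s1.1} {s1.2} {s2.1, s2.3} {s2.2} {s3.1} {s3.2} {s3.3} {s4.1} {s4.2} {s4.3}

The first expression reduces to {out.1} {out.2} {out.3, s1.3} {s1.1} {s1.2} {s2.1, s2.3} {s2.2} {s3.1} {s3.2} {s3.3} {s4.1} {s4.2} {s4.3}
The second expression reduces to {out.1} {out.2} {out.3, s1.3} {s1.1} {s1.2} {s2.1, s2.3} {s2.2} {s3.1} {s3.2} {s3.3} {s4.1} {s4.2} {s4.3}
One common form — equal.


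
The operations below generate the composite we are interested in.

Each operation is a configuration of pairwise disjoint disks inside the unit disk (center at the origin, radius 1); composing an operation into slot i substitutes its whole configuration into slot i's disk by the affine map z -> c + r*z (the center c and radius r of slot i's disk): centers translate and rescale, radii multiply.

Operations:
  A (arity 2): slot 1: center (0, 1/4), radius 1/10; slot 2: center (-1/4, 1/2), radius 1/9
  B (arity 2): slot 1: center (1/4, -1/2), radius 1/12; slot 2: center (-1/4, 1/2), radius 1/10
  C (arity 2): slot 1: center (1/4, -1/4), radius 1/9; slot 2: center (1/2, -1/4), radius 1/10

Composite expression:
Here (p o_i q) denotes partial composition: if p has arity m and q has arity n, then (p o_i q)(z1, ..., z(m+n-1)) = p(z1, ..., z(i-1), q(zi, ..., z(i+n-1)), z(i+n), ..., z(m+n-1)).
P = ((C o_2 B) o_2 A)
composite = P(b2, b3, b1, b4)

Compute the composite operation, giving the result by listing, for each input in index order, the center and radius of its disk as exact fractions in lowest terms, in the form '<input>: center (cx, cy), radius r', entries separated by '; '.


Follow each b-input down from C: c' goes to c + r*c', radius to r*r'.
b2 passes through 1 substitution, ending at center (1/4, -1/4), radius 1/9
b3 passes through 3 substitutions, ending at center (21/40, -143/480), radius 1/1200
b1 passes through 3 substitutions, ending at center (251/480, -71/240), radius 1/1080
b4 passes through 2 substitutions, ending at center (19/40, -1/5), radius 1/100

b1: center (251/480, -71/240), radius 1/1080; b2: center (1/4, -1/4), radius 1/9; b3: center (21/40, -143/480), radius 1/1200; b4: center (19/40, -1/5), radius 1/100


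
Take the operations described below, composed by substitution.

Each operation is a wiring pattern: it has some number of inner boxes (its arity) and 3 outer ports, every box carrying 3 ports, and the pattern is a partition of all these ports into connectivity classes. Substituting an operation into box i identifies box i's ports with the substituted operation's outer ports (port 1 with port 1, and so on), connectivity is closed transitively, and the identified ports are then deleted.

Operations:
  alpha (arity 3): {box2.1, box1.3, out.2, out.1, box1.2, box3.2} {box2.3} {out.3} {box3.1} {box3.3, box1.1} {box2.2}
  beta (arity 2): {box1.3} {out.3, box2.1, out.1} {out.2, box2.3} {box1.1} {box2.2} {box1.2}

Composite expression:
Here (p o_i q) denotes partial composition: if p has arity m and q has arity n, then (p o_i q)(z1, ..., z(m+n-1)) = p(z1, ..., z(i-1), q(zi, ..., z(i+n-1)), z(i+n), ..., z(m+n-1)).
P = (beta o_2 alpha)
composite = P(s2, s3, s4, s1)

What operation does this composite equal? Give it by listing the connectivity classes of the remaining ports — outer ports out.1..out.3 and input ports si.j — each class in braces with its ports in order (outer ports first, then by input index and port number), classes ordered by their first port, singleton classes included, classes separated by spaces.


{out.1, out.3, s1.2, s3.2, s3.3, s4.1} {out.2} {s1.1} {s1.3, s3.1} {s2.1} {s2.2} {s2.3} {s4.2} {s4.3}

Substituting into beta glues patterns; closure does the rest.
stage alpha: inputs (s3, s4, s1), connectivity {out.1, out.2, s1.2, s3.2, s3.3, s4.1} {out.3} {s1.1} {s1.3, s3.1} {s4.2} {s4.3}, out.j its boundary
stage beta: inputs (s2, s3, s4, s1), connectivity {out.1, out.3, s1.2, s3.2, s3.3, s4.1} {out.2} {s1.1} {s1.3, s3.1} {s2.1} {s2.2} {s2.3} {s4.2} {s4.3}, out.j its boundary


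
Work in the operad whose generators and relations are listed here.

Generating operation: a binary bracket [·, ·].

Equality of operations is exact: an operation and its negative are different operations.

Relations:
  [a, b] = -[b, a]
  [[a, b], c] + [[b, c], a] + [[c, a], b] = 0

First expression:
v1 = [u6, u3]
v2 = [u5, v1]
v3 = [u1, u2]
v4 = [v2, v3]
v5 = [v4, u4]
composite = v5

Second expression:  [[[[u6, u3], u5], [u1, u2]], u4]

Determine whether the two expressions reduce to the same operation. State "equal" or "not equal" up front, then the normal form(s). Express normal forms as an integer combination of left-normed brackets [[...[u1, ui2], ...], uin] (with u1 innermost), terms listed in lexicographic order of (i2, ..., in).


not equal; first: -[[[[[u1, u2], u3], u6], u5], u4] + [[[[[u1, u2], u5], u3], u6], u4] - [[[[[u1, u2], u5], u6], u3], u4] + [[[[[u1, u2], u6], u3], u5], u4]; second: [[[[[u1, u2], u3], u6], u5], u4] - [[[[[u1, u2], u5], u3], u6], u4] + [[[[[u1, u2], u5], u6], u3], u4] - [[[[[u1, u2], u6], u3], u5], u4]

In normal form, the first expression is -[[[[[u1, u2], u3], u6], u5], u4] + [[[[[u1, u2], u5], u3], u6], u4] - [[[[[u1, u2], u5], u6], u3], u4] + [[[[[u1, u2], u6], u3], u5], u4]
In normal form, the second expression is [[[[[u1, u2], u3], u6], u5], u4] - [[[[[u1, u2], u5], u3], u6], u4] + [[[[[u1, u2], u5], u6], u3], u4] - [[[[[u1, u2], u6], u3], u5], u4]
Distinct normal forms: not equal.


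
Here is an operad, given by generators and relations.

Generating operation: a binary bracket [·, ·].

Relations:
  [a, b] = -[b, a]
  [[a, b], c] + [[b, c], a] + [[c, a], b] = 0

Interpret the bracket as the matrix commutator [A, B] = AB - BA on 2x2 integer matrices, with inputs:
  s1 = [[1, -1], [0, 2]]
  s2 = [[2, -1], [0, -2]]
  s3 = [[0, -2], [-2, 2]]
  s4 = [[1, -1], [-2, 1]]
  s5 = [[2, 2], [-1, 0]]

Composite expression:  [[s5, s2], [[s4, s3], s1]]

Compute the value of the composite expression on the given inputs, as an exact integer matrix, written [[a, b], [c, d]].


[s5, s2] = [[-1, -10], [-4, 1]]
[s4, s3] = [[-2, -2], [4, 2]]
[[s4, s3], s1] = [[4, 2], [-4, -4]]
[[s5, s2], [[s4, s3], s1]] = [[48, 76], [-40, -48]]

[[48, 76], [-40, -48]]


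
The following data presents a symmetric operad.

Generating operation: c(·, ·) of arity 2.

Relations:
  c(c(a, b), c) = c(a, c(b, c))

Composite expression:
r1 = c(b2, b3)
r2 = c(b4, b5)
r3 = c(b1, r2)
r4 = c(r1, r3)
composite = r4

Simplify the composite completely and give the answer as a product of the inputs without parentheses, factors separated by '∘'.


Key point: c is associative — brackets drop, the b-order remains.
c(b2, b3) flattens to b2 ∘ b3
c(b4, b5) flattens to b4 ∘ b5
c(b1, c(b4, b5)) flattens to b1 ∘ b4 ∘ b5
c(c(b2, b3), c(b1, c(b4, b5))) flattens to b2 ∘ b3 ∘ b1 ∘ b4 ∘ b5

b2 ∘ b3 ∘ b1 ∘ b4 ∘ b5
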